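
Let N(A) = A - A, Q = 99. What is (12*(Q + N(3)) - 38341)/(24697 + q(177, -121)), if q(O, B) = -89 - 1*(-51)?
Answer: -37153/24659 ≈ -1.5067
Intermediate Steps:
q(O, B) = -38 (q(O, B) = -89 + 51 = -38)
N(A) = 0
(12*(Q + N(3)) - 38341)/(24697 + q(177, -121)) = (12*(99 + 0) - 38341)/(24697 - 38) = (12*99 - 38341)/24659 = (1188 - 38341)*(1/24659) = -37153*1/24659 = -37153/24659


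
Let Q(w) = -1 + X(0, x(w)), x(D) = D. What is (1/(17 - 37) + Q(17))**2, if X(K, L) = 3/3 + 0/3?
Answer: 1/400 ≈ 0.0025000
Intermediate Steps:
X(K, L) = 1 (X(K, L) = 3*(1/3) + 0*(1/3) = 1 + 0 = 1)
Q(w) = 0 (Q(w) = -1 + 1 = 0)
(1/(17 - 37) + Q(17))**2 = (1/(17 - 37) + 0)**2 = (1/(-20) + 0)**2 = (-1/20 + 0)**2 = (-1/20)**2 = 1/400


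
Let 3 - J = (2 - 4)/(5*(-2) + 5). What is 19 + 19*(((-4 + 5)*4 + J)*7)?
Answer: 4484/5 ≈ 896.80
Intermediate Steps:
J = 13/5 (J = 3 - (2 - 4)/(5*(-2) + 5) = 3 - (-2)/(-10 + 5) = 3 - (-2)/(-5) = 3 - (-2)*(-1)/5 = 3 - 1*⅖ = 3 - ⅖ = 13/5 ≈ 2.6000)
19 + 19*(((-4 + 5)*4 + J)*7) = 19 + 19*(((-4 + 5)*4 + 13/5)*7) = 19 + 19*((1*4 + 13/5)*7) = 19 + 19*((4 + 13/5)*7) = 19 + 19*((33/5)*7) = 19 + 19*(231/5) = 19 + 4389/5 = 4484/5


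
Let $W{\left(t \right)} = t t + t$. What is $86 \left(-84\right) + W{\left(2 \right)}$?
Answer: $-7218$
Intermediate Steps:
$W{\left(t \right)} = t + t^{2}$ ($W{\left(t \right)} = t^{2} + t = t + t^{2}$)
$86 \left(-84\right) + W{\left(2 \right)} = 86 \left(-84\right) + 2 \left(1 + 2\right) = -7224 + 2 \cdot 3 = -7224 + 6 = -7218$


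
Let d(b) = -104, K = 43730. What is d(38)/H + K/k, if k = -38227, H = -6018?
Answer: -129595766/115025043 ≈ -1.1267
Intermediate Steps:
d(38)/H + K/k = -104/(-6018) + 43730/(-38227) = -104*(-1/6018) + 43730*(-1/38227) = 52/3009 - 43730/38227 = -129595766/115025043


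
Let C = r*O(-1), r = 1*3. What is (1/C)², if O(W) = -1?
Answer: ⅑ ≈ 0.11111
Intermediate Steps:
r = 3
C = -3 (C = 3*(-1) = -3)
(1/C)² = (1/(-3))² = (-⅓)² = ⅑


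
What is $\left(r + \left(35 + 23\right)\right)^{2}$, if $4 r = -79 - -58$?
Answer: $\frac{44521}{16} \approx 2782.6$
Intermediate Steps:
$r = - \frac{21}{4}$ ($r = \frac{-79 - -58}{4} = \frac{-79 + 58}{4} = \frac{1}{4} \left(-21\right) = - \frac{21}{4} \approx -5.25$)
$\left(r + \left(35 + 23\right)\right)^{2} = \left(- \frac{21}{4} + \left(35 + 23\right)\right)^{2} = \left(- \frac{21}{4} + 58\right)^{2} = \left(\frac{211}{4}\right)^{2} = \frac{44521}{16}$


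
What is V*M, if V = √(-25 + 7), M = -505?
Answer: -1515*I*√2 ≈ -2142.5*I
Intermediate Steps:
V = 3*I*√2 (V = √(-18) = 3*I*√2 ≈ 4.2426*I)
V*M = (3*I*√2)*(-505) = -1515*I*√2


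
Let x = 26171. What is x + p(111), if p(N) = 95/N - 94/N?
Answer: 2904982/111 ≈ 26171.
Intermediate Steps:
p(N) = 1/N
x + p(111) = 26171 + 1/111 = 2904982/111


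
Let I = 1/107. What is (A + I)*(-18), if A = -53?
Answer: 102060/107 ≈ 953.83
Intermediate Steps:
I = 1/107 ≈ 0.0093458
(A + I)*(-18) = (-53 + 1/107)*(-18) = -5670/107*(-18) = 102060/107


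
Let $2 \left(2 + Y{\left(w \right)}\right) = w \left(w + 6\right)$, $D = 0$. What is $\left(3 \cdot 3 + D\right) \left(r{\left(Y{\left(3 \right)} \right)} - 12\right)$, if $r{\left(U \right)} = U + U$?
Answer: $99$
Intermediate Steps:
$Y{\left(w \right)} = -2 + \frac{w \left(6 + w\right)}{2}$ ($Y{\left(w \right)} = -2 + \frac{w \left(w + 6\right)}{2} = -2 + \frac{w \left(6 + w\right)}{2}$)
$r{\left(U \right)} = 2 U$
$\left(3 \cdot 3 + D\right) \left(r{\left(Y{\left(3 \right)} \right)} - 12\right) = \left(3 \cdot 3 + 0\right) \left(2 \left(-2 + \frac{3^{2}}{2} + 3 \cdot 3\right) - 12\right) = \left(9 + 0\right) \left(2 \left(-2 + \frac{1}{2} \cdot 9 + 9\right) - 12\right) = 9 \left(2 \left(-2 + \frac{9}{2} + 9\right) - 12\right) = 9 \left(2 \cdot \frac{23}{2} - 12\right) = 9 \left(23 - 12\right) = 9 \cdot 11 = 99$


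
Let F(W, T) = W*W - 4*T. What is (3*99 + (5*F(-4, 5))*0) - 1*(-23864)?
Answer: 24161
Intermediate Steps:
F(W, T) = W² - 4*T
(3*99 + (5*F(-4, 5))*0) - 1*(-23864) = (3*99 + (5*((-4)² - 4*5))*0) - 1*(-23864) = (297 + (5*(16 - 20))*0) + 23864 = (297 + (5*(-4))*0) + 23864 = (297 - 20*0) + 23864 = (297 + 0) + 23864 = 297 + 23864 = 24161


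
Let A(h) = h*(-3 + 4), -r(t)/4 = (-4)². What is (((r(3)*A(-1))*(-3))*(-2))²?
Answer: 147456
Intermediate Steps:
r(t) = -64 (r(t) = -4*(-4)² = -4*16 = -64)
A(h) = h (A(h) = h*1 = h)
(((r(3)*A(-1))*(-3))*(-2))² = ((-64*(-1)*(-3))*(-2))² = ((64*(-3))*(-2))² = (-192*(-2))² = 384² = 147456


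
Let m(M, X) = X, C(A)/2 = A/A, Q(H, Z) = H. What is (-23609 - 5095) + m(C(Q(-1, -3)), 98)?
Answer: -28606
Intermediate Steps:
C(A) = 2 (C(A) = 2*(A/A) = 2*1 = 2)
(-23609 - 5095) + m(C(Q(-1, -3)), 98) = (-23609 - 5095) + 98 = -28704 + 98 = -28606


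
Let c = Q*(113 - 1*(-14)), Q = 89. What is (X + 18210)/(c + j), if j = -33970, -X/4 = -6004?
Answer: -42226/22667 ≈ -1.8629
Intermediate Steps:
X = 24016 (X = -4*(-6004) = 24016)
c = 11303 (c = 89*(113 - 1*(-14)) = 89*(113 + 14) = 89*127 = 11303)
(X + 18210)/(c + j) = (24016 + 18210)/(11303 - 33970) = 42226/(-22667) = 42226*(-1/22667) = -42226/22667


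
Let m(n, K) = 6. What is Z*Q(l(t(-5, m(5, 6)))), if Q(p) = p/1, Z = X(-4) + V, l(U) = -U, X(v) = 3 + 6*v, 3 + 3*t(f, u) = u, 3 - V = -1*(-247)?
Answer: 265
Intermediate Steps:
V = -244 (V = 3 - (-1)*(-247) = 3 - 1*247 = 3 - 247 = -244)
t(f, u) = -1 + u/3
Z = -265 (Z = (3 + 6*(-4)) - 244 = (3 - 24) - 244 = -21 - 244 = -265)
Q(p) = p (Q(p) = p*1 = p)
Z*Q(l(t(-5, m(5, 6)))) = -(-265)*(-1 + (1/3)*6) = -(-265)*(-1 + 2) = -(-265) = -265*(-1) = 265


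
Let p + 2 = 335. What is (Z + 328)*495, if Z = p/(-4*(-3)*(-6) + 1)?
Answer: 11362725/71 ≈ 1.6004e+5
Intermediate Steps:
p = 333 (p = -2 + 335 = 333)
Z = -333/71 (Z = 333/(-4*(-3)*(-6) + 1) = 333/(12*(-6) + 1) = 333/(-72 + 1) = 333/(-71) = 333*(-1/71) = -333/71 ≈ -4.6901)
(Z + 328)*495 = (-333/71 + 328)*495 = (22955/71)*495 = 11362725/71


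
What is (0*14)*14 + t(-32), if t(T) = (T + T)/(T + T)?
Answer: 1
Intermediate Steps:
t(T) = 1 (t(T) = (2*T)/((2*T)) = (2*T)*(1/(2*T)) = 1)
(0*14)*14 + t(-32) = (0*14)*14 + 1 = 0*14 + 1 = 0 + 1 = 1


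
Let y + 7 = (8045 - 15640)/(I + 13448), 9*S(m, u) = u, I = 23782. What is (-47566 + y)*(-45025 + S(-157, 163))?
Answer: 71742571724887/33507 ≈ 2.1411e+9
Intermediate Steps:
S(m, u) = u/9
y = -53641/7446 (y = -7 + (8045 - 15640)/(23782 + 13448) = -7 - 7595/37230 = -7 - 7595*1/37230 = -7 - 1519/7446 = -53641/7446 ≈ -7.2040)
(-47566 + y)*(-45025 + S(-157, 163)) = (-47566 - 53641/7446)*(-45025 + (⅑)*163) = -354230077*(-45025 + 163/9)/7446 = -354230077/7446*(-405062/9) = 71742571724887/33507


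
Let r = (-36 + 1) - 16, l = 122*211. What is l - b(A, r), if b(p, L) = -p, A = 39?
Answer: 25781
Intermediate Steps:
l = 25742
r = -51 (r = -35 - 16 = -51)
l - b(A, r) = 25742 - (-1)*39 = 25742 - 1*(-39) = 25742 + 39 = 25781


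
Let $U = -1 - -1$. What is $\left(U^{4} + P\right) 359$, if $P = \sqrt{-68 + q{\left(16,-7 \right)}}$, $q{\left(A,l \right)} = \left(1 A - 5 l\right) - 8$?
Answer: $1795 i \approx 1795.0 i$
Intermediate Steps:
$U = 0$ ($U = -1 + 1 = 0$)
$q{\left(A,l \right)} = -8 + A - 5 l$ ($q{\left(A,l \right)} = \left(A - 5 l\right) - 8 = -8 + A - 5 l$)
$P = 5 i$ ($P = \sqrt{-68 - -43} = \sqrt{-68 + \left(-8 + 16 + 35\right)} = \sqrt{-68 + 43} = \sqrt{-25} = 5 i \approx 5.0 i$)
$\left(U^{4} + P\right) 359 = \left(0^{4} + 5 i\right) 359 = \left(0 + 5 i\right) 359 = 5 i 359 = 1795 i$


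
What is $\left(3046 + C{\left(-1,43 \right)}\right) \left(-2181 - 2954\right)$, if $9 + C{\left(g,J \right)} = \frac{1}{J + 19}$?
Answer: $- \frac{966894825}{62} \approx -1.5595 \cdot 10^{7}$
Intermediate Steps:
$C{\left(g,J \right)} = -9 + \frac{1}{19 + J}$ ($C{\left(g,J \right)} = -9 + \frac{1}{J + 19} = -9 + \frac{1}{19 + J}$)
$\left(3046 + C{\left(-1,43 \right)}\right) \left(-2181 - 2954\right) = \left(3046 + \frac{-170 - 387}{19 + 43}\right) \left(-2181 - 2954\right) = \left(3046 + \frac{-170 - 387}{62}\right) \left(-5135\right) = \left(3046 + \frac{1}{62} \left(-557\right)\right) \left(-5135\right) = \left(3046 - \frac{557}{62}\right) \left(-5135\right) = \frac{188295}{62} \left(-5135\right) = - \frac{966894825}{62}$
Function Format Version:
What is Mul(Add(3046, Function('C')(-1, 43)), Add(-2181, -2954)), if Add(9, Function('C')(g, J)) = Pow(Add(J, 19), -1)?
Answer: Rational(-966894825, 62) ≈ -1.5595e+7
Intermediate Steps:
Function('C')(g, J) = Add(-9, Pow(Add(19, J), -1)) (Function('C')(g, J) = Add(-9, Pow(Add(J, 19), -1)) = Add(-9, Pow(Add(19, J), -1)))
Mul(Add(3046, Function('C')(-1, 43)), Add(-2181, -2954)) = Mul(Add(3046, Mul(Pow(Add(19, 43), -1), Add(-170, Mul(-9, 43)))), Add(-2181, -2954)) = Mul(Add(3046, Mul(Pow(62, -1), Add(-170, -387))), -5135) = Mul(Add(3046, Mul(Rational(1, 62), -557)), -5135) = Mul(Add(3046, Rational(-557, 62)), -5135) = Mul(Rational(188295, 62), -5135) = Rational(-966894825, 62)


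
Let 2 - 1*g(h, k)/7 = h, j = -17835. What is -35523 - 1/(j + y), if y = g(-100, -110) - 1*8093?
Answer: -895676921/25214 ≈ -35523.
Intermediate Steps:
g(h, k) = 14 - 7*h
y = -7379 (y = (14 - 7*(-100)) - 1*8093 = (14 + 700) - 8093 = 714 - 8093 = -7379)
-35523 - 1/(j + y) = -35523 - 1/(-17835 - 7379) = -35523 - 1/(-25214) = -35523 - 1*(-1/25214) = -35523 + 1/25214 = -895676921/25214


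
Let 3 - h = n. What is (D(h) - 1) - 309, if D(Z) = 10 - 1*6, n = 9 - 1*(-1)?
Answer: -306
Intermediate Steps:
n = 10 (n = 9 + 1 = 10)
h = -7 (h = 3 - 1*10 = 3 - 10 = -7)
D(Z) = 4 (D(Z) = 10 - 6 = 4)
(D(h) - 1) - 309 = (4 - 1) - 309 = 3 - 309 = -306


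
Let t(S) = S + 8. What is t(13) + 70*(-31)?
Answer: -2149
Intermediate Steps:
t(S) = 8 + S
t(13) + 70*(-31) = (8 + 13) + 70*(-31) = 21 - 2170 = -2149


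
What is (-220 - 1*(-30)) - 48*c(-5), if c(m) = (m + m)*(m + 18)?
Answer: 6050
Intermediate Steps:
c(m) = 2*m*(18 + m) (c(m) = (2*m)*(18 + m) = 2*m*(18 + m))
(-220 - 1*(-30)) - 48*c(-5) = (-220 - 1*(-30)) - 96*(-5)*(18 - 5) = (-220 + 30) - 96*(-5)*13 = -190 - 48*(-130) = -190 + 6240 = 6050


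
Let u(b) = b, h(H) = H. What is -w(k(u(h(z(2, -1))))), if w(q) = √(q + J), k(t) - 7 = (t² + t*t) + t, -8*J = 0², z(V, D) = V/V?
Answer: -√10 ≈ -3.1623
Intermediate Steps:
z(V, D) = 1
J = 0 (J = -⅛*0² = -⅛*0 = 0)
k(t) = 7 + t + 2*t² (k(t) = 7 + ((t² + t*t) + t) = 7 + ((t² + t²) + t) = 7 + (2*t² + t) = 7 + (t + 2*t²) = 7 + t + 2*t²)
w(q) = √q (w(q) = √(q + 0) = √q)
-w(k(u(h(z(2, -1))))) = -√(7 + 1 + 2*1²) = -√(7 + 1 + 2*1) = -√(7 + 1 + 2) = -√10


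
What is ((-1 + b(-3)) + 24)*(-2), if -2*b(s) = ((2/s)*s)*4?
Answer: -38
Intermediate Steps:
b(s) = -4 (b(s) = -(2/s)*s*4/2 = -4)
((-1 + b(-3)) + 24)*(-2) = ((-1 - 4) + 24)*(-2) = (-5 + 24)*(-2) = 19*(-2) = -38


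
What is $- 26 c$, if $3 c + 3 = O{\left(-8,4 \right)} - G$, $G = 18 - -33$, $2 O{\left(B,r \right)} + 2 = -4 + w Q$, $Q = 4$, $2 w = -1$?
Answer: $\frac{1508}{3} \approx 502.67$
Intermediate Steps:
$w = - \frac{1}{2}$ ($w = \frac{1}{2} \left(-1\right) = - \frac{1}{2} \approx -0.5$)
$O{\left(B,r \right)} = -4$ ($O{\left(B,r \right)} = -1 + \frac{-4 - 2}{2} = -1 + \frac{1}{2} \left(-6\right) = -1 - 3 = -4$)
$G = 51$ ($G = 18 + 33 = 51$)
$c = - \frac{58}{3}$ ($c = -1 + \frac{-4 - 51}{3} = -1 + \frac{1}{3} \left(-55\right) = -1 - \frac{55}{3} = - \frac{58}{3} \approx -19.333$)
$- 26 c = \left(-26\right) \left(- \frac{58}{3}\right) = \frac{1508}{3}$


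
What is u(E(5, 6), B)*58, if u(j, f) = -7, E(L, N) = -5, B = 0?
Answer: -406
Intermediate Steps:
u(E(5, 6), B)*58 = -7*58 = -406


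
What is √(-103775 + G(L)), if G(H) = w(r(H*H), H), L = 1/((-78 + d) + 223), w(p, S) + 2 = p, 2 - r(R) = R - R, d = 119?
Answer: 5*I*√4151 ≈ 322.14*I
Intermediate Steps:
r(R) = 2 (r(R) = 2 - (R - R) = 2 - 1*0 = 2 + 0 = 2)
w(p, S) = -2 + p
L = 1/264 (L = 1/((-78 + 119) + 223) = 1/(41 + 223) = 1/264 ≈ 0.0037879)
G(H) = 0 (G(H) = -2 + 2 = 0)
√(-103775 + G(L)) = √(-103775 + 0) = √(-103775) = 5*I*√4151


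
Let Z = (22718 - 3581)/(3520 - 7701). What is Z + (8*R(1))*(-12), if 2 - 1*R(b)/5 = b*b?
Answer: -2026017/4181 ≈ -484.58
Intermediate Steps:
R(b) = 10 - 5*b**2 (R(b) = 10 - 5*b*b = 10 - 5*b**2)
Z = -19137/4181 (Z = 19137/(-4181) = 19137*(-1/4181) = -19137/4181 ≈ -4.5771)
Z + (8*R(1))*(-12) = -19137/4181 + (8*(10 - 5*1**2))*(-12) = -19137/4181 + (8*(10 - 5*1))*(-12) = -19137/4181 + (8*(10 - 5))*(-12) = -19137/4181 + (8*5)*(-12) = -19137/4181 + 40*(-12) = -19137/4181 - 480 = -2026017/4181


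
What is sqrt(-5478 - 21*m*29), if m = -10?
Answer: 6*sqrt(17) ≈ 24.739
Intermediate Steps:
sqrt(-5478 - 21*m*29) = sqrt(-5478 - 21*(-10)*29) = sqrt(-5478 + 210*29) = sqrt(-5478 + 6090) = sqrt(612) = 6*sqrt(17)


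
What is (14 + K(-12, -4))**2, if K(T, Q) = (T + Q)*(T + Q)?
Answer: 72900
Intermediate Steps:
K(T, Q) = (Q + T)**2 (K(T, Q) = (Q + T)*(Q + T) = (Q + T)**2)
(14 + K(-12, -4))**2 = (14 + (-4 - 12)**2)**2 = (14 + (-16)**2)**2 = (14 + 256)**2 = 270**2 = 72900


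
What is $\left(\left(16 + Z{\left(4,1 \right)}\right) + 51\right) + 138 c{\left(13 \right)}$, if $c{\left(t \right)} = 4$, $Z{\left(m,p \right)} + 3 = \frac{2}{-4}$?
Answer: $\frac{1231}{2} \approx 615.5$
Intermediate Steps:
$Z{\left(m,p \right)} = - \frac{7}{2}$ ($Z{\left(m,p \right)} = -3 + \frac{2}{-4} = -3 + 2 \left(- \frac{1}{4}\right) = -3 - \frac{1}{2} = - \frac{7}{2}$)
$\left(\left(16 + Z{\left(4,1 \right)}\right) + 51\right) + 138 c{\left(13 \right)} = \left(\left(16 - \frac{7}{2}\right) + 51\right) + 138 \cdot 4 = \left(\frac{25}{2} + 51\right) + 552 = \frac{127}{2} + 552 = \frac{1231}{2}$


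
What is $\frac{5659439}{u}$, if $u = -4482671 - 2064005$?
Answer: $- \frac{5659439}{6546676} \approx -0.86448$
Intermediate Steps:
$u = -6546676$
$\frac{5659439}{u} = \frac{5659439}{-6546676} = 5659439 \left(- \frac{1}{6546676}\right) = - \frac{5659439}{6546676}$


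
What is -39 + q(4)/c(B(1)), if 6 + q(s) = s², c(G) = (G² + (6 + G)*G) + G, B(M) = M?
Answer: -341/9 ≈ -37.889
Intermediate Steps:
c(G) = G + G² + G*(6 + G) (c(G) = (G² + G*(6 + G)) + G = G + G² + G*(6 + G))
q(s) = -6 + s²
-39 + q(4)/c(B(1)) = -39 + (-6 + 4²)/((1*(7 + 2*1))) = -39 + (-6 + 16)/((1*(7 + 2))) = -39 + 10/(1*9) = -39 + 10/9 = -341/9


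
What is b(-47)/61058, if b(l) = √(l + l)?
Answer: I*√94/61058 ≈ 0.00015879*I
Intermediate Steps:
b(l) = √2*√l (b(l) = √(2*l) = √2*√l)
b(-47)/61058 = (√2*√(-47))/61058 = (√2*(I*√47))*(1/61058) = (I*√94)*(1/61058) = I*√94/61058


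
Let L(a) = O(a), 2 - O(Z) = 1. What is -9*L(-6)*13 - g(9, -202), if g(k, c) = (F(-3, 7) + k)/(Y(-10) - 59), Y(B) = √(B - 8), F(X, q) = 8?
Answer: -408380/3499 + 51*I*√2/3499 ≈ -116.71 + 0.020613*I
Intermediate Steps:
O(Z) = 1 (O(Z) = 2 - 1*1 = 2 - 1 = 1)
L(a) = 1
Y(B) = √(-8 + B)
g(k, c) = (8 + k)/(-59 + 3*I*√2) (g(k, c) = (8 + k)/(√(-8 - 10) - 59) = (8 + k)/(√(-18) - 59) = (8 + k)/(3*I*√2 - 59) = (8 + k)/(-59 + 3*I*√2))
-9*L(-6)*13 - g(9, -202) = -9*1*13 - (-1)*(8 + 9)/(59 - 3*I*√2) = -9*13 - (-1)*17/(59 - 3*I*√2) = -117 - (-17)/(59 - 3*I*√2) = -117 + 17/(59 - 3*I*√2)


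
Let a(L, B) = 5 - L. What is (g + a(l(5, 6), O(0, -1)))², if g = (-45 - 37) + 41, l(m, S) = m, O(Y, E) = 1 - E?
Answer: 1681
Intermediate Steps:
g = -41 (g = -82 + 41 = -41)
(g + a(l(5, 6), O(0, -1)))² = (-41 + (5 - 1*5))² = (-41 + (5 - 5))² = (-41 + 0)² = (-41)² = 1681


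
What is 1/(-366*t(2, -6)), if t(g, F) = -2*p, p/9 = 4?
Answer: 1/26352 ≈ 3.7948e-5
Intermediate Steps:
p = 36 (p = 9*4 = 36)
t(g, F) = -72 (t(g, F) = -2*36 = -72)
1/(-366*t(2, -6)) = 1/(-366*(-72)) = 1/26352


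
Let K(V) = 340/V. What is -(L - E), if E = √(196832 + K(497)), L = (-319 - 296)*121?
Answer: 74415 + 2*√12154861117/497 ≈ 74859.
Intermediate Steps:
L = -74415 (L = -615*121 = -74415)
E = 2*√12154861117/497 (E = √(196832 + 340/497) = √(97825844/497) = 2*√12154861117/497 ≈ 443.66)
-(L - E) = -(-74415 - 2*√12154861117/497) = 74415 + 2*√12154861117/497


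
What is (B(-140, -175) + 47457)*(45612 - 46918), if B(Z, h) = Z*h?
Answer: -93975842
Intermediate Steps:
(B(-140, -175) + 47457)*(45612 - 46918) = (-140*(-175) + 47457)*(45612 - 46918) = (24500 + 47457)*(-1306) = 71957*(-1306) = -93975842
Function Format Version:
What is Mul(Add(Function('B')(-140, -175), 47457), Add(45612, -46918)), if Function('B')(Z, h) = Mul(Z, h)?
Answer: -93975842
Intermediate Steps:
Mul(Add(Function('B')(-140, -175), 47457), Add(45612, -46918)) = Mul(Add(Mul(-140, -175), 47457), Add(45612, -46918)) = Mul(Add(24500, 47457), -1306) = Mul(71957, -1306) = -93975842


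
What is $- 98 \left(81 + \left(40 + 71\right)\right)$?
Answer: $-18816$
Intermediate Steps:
$- 98 \left(81 + \left(40 + 71\right)\right) = - 98 \left(81 + 111\right) = \left(-98\right) 192 = -18816$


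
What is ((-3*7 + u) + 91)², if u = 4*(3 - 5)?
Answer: 3844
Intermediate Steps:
u = -8 (u = 4*(-2) = -8)
((-3*7 + u) + 91)² = ((-3*7 - 8) + 91)² = ((-21 - 8) + 91)² = (-29 + 91)² = 62² = 3844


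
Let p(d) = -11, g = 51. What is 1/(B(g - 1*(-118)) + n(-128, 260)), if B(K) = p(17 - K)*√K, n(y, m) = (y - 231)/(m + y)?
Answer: -132/19235 ≈ -0.0068625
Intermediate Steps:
n(y, m) = (-231 + y)/(m + y)
B(K) = -11*√K
1/(B(g - 1*(-118)) + n(-128, 260)) = 1/(-11*√(51 - 1*(-118)) + (-231 - 128)/(260 - 128)) = 1/(-11*√(51 + 118) - 359/132) = 1/(-11*√169 + (1/132)*(-359)) = 1/(-11*13 - 359/132) = 1/(-143 - 359/132) = 1/(-19235/132) = -132/19235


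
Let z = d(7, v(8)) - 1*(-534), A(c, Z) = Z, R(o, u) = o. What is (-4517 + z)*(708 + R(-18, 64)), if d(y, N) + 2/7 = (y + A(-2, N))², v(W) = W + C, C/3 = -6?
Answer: -19195800/7 ≈ -2.7423e+6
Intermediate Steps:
C = -18 (C = 3*(-6) = -18)
v(W) = -18 + W (v(W) = W - 18 = -18 + W)
d(y, N) = -2/7 + (N + y)² (d(y, N) = -2/7 + (y + N)² = -2/7 + (N + y)²)
z = 3799/7 (z = (-2/7 + ((-18 + 8) + 7)²) - 1*(-534) = (-2/7 + (-10 + 7)²) + 534 = (-2/7 + (-3)²) + 534 = (-2/7 + 9) + 534 = 61/7 + 534 = 3799/7 ≈ 542.71)
(-4517 + z)*(708 + R(-18, 64)) = (-4517 + 3799/7)*(708 - 18) = -27820/7*690 = -19195800/7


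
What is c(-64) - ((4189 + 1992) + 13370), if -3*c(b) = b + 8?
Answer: -58597/3 ≈ -19532.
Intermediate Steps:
c(b) = -8/3 - b/3 (c(b) = -(b + 8)/3 = -(8 + b)/3 = -8/3 - b/3)
c(-64) - ((4189 + 1992) + 13370) = (-8/3 - 1/3*(-64)) - ((4189 + 1992) + 13370) = (-8/3 + 64/3) - (6181 + 13370) = 56/3 - 1*19551 = 56/3 - 19551 = -58597/3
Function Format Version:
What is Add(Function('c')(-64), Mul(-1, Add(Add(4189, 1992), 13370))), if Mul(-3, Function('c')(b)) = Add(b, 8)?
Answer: Rational(-58597, 3) ≈ -19532.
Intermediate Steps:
Function('c')(b) = Add(Rational(-8, 3), Mul(Rational(-1, 3), b)) (Function('c')(b) = Mul(Rational(-1, 3), Add(b, 8)) = Mul(Rational(-1, 3), Add(8, b)) = Add(Rational(-8, 3), Mul(Rational(-1, 3), b)))
Add(Function('c')(-64), Mul(-1, Add(Add(4189, 1992), 13370))) = Add(Add(Rational(-8, 3), Mul(Rational(-1, 3), -64)), Mul(-1, Add(Add(4189, 1992), 13370))) = Add(Add(Rational(-8, 3), Rational(64, 3)), Mul(-1, Add(6181, 13370))) = Add(Rational(56, 3), Mul(-1, 19551)) = Add(Rational(56, 3), -19551) = Rational(-58597, 3)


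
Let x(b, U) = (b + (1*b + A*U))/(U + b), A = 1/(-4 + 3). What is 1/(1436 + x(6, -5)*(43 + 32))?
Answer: 1/2711 ≈ 0.00036887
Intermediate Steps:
A = -1 (A = 1/(-1) = -1)
x(b, U) = (-U + 2*b)/(U + b) (x(b, U) = (b + (1*b - U))/(U + b) = (b + (b - U))/(U + b) = (-U + 2*b)/(U + b))
1/(1436 + x(6, -5)*(43 + 32)) = 1/(1436 + ((-1*(-5) + 2*6)/(-5 + 6))*(43 + 32)) = 1/(1436 + ((5 + 12)/1)*75) = 1/(1436 + (1*17)*75) = 1/(1436 + 17*75) = 1/(1436 + 1275) = 1/2711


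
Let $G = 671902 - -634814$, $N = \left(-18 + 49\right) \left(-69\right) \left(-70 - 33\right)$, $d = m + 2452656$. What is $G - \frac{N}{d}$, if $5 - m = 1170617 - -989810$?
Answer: $\frac{381866623227}{292234} \approx 1.3067 \cdot 10^{6}$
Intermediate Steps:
$m = -2160422$ ($m = 5 - \left(1170617 - -989810\right) = 5 - \left(1170617 + 989810\right) = 5 - 2160427 = -2160422$)
$d = 292234$ ($d = -2160422 + 2452656 = 292234$)
$N = 220317$ ($N = 31 \left(-69\right) \left(-70 - 33\right) = \left(-2139\right) \left(-103\right) = 220317$)
$G = 1306716$ ($G = 671902 + 634814 = 1306716$)
$G - \frac{N}{d} = 1306716 - \frac{220317}{292234} = \frac{381866623227}{292234}$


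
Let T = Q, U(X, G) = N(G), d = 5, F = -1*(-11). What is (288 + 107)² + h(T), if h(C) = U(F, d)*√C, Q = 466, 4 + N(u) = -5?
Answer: 156025 - 9*√466 ≈ 1.5583e+5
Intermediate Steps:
F = 11
N(u) = -9 (N(u) = -4 - 5 = -9)
U(X, G) = -9
T = 466
h(C) = -9*√C
(288 + 107)² + h(T) = (288 + 107)² - 9*√466 = 395² - 9*√466 = 156025 - 9*√466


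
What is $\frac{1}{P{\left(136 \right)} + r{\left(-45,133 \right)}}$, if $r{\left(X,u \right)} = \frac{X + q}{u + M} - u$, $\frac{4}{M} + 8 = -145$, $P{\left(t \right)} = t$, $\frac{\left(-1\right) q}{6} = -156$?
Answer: $\frac{20345}{197358} \approx 0.10309$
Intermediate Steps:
$q = 936$ ($q = \left(-6\right) \left(-156\right) = 936$)
$M = - \frac{4}{153}$ ($M = \frac{4}{-8 - 145} = \frac{4}{-153} = 4 \left(- \frac{1}{153}\right) = - \frac{4}{153} \approx -0.026144$)
$r{\left(X,u \right)} = - u + \frac{936 + X}{- \frac{4}{153} + u}$ ($r{\left(X,u \right)} = \frac{X + 936}{u - \frac{4}{153}} - u = \frac{936 + X}{- \frac{4}{153} + u} - u = - u + \frac{936 + X}{- \frac{4}{153} + u}$)
$\frac{1}{P{\left(136 \right)} + r{\left(-45,133 \right)}} = \frac{1}{136 + \frac{143208 - 153 \cdot 133^{2} + 4 \cdot 133 + 153 \left(-45\right)}{-4 + 153 \cdot 133}} = \frac{1}{136 + \frac{143208 - 2706417 + 532 - 6885}{-4 + 20349}} = \frac{1}{136 + \frac{143208 - 2706417 + 532 - 6885}{20345}} = \frac{1}{136 + \frac{1}{20345} \left(-2569562\right)} = \frac{1}{136 - \frac{2569562}{20345}} = \frac{1}{\frac{197358}{20345}} = \frac{20345}{197358}$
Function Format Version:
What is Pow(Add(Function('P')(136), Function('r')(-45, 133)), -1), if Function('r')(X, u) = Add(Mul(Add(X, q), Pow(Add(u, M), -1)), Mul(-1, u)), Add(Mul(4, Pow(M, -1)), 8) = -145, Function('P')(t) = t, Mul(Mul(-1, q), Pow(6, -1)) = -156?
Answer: Rational(20345, 197358) ≈ 0.10309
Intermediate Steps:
q = 936 (q = Mul(-6, -156) = 936)
M = Rational(-4, 153) (M = Mul(4, Pow(Add(-8, -145), -1)) = Mul(4, Pow(-153, -1)) = Mul(4, Rational(-1, 153)) = Rational(-4, 153) ≈ -0.026144)
Function('r')(X, u) = Add(Mul(-1, u), Mul(Pow(Add(Rational(-4, 153), u), -1), Add(936, X))) (Function('r')(X, u) = Add(Mul(Add(X, 936), Pow(Add(u, Rational(-4, 153)), -1)), Mul(-1, u)) = Add(Mul(Add(936, X), Pow(Add(Rational(-4, 153), u), -1)), Mul(-1, u)) = Add(Mul(Pow(Add(Rational(-4, 153), u), -1), Add(936, X)), Mul(-1, u)) = Add(Mul(-1, u), Mul(Pow(Add(Rational(-4, 153), u), -1), Add(936, X))))
Pow(Add(Function('P')(136), Function('r')(-45, 133)), -1) = Pow(Add(136, Mul(Pow(Add(-4, Mul(153, 133)), -1), Add(143208, Mul(-153, Pow(133, 2)), Mul(4, 133), Mul(153, -45)))), -1) = Pow(Add(136, Mul(Pow(Add(-4, 20349), -1), Add(143208, Mul(-153, 17689), 532, -6885))), -1) = Pow(Add(136, Mul(Pow(20345, -1), Add(143208, -2706417, 532, -6885))), -1) = Pow(Add(136, Mul(Rational(1, 20345), -2569562)), -1) = Pow(Add(136, Rational(-2569562, 20345)), -1) = Pow(Rational(197358, 20345), -1) = Rational(20345, 197358)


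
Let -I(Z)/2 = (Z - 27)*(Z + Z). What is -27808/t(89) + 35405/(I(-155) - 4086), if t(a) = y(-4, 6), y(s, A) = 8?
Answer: -406470181/116926 ≈ -3476.3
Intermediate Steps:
I(Z) = -4*Z*(-27 + Z) (I(Z) = -2*(Z - 27)*(Z + Z) = -2*(-27 + Z)*2*Z = -4*Z*(-27 + Z))
t(a) = 8
-27808/t(89) + 35405/(I(-155) - 4086) = -27808/8 + 35405/(4*(-155)*(27 - 1*(-155)) - 4086) = -27808*⅛ + 35405/(4*(-155)*(27 + 155) - 4086) = -3476 + 35405/(4*(-155)*182 - 4086) = -3476 + 35405/(-112840 - 4086) = -3476 + 35405/(-116926) = -3476 + 35405*(-1/116926) = -3476 - 35405/116926 = -406470181/116926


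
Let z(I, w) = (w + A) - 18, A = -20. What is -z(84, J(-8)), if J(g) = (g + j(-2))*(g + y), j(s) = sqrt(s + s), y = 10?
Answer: 54 - 4*I ≈ 54.0 - 4.0*I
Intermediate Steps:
j(s) = sqrt(2)*sqrt(s) (j(s) = sqrt(2*s) = sqrt(2)*sqrt(s))
J(g) = (10 + g)*(g + 2*I) (J(g) = (g + sqrt(2)*sqrt(-2))*(g + 10) = (g + sqrt(2)*(I*sqrt(2)))*(10 + g) = (g + 2*I)*(10 + g) = (10 + g)*(g + 2*I))
z(I, w) = -38 + w (z(I, w) = (w - 20) - 18 = (-20 + w) - 18 = -38 + w)
-z(84, J(-8)) = -(-38 + ((-8)**2 + 20*I + 2*(-8)*(5 + I))) = -(-38 + (64 + 20*I + (-80 - 16*I))) = -(-38 + (-16 + 4*I)) = -(-54 + 4*I) = 54 - 4*I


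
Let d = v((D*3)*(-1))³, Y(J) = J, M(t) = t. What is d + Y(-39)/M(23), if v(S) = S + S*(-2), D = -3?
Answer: -16806/23 ≈ -730.70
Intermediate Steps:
v(S) = -S (v(S) = S - 2*S = -S)
d = -729 (d = (-(-3*3)*(-1))³ = (-(-9)*(-1))³ = (-1*9)³ = (-9)³ = -729)
d + Y(-39)/M(23) = -729 - 39/23 = -16806/23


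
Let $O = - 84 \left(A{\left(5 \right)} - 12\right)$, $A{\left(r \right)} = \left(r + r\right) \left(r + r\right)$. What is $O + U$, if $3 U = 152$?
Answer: $- \frac{22024}{3} \approx -7341.3$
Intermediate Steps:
$U = \frac{152}{3}$ ($U = \frac{1}{3} \cdot 152 = \frac{152}{3} \approx 50.667$)
$A{\left(r \right)} = 4 r^{2}$ ($A{\left(r \right)} = 2 r 2 r = 4 r^{2}$)
$O = -7392$ ($O = - 84 \left(4 \cdot 5^{2} - 12\right) = - 84 \left(4 \cdot 25 - 12\right) = - 84 \left(100 - 12\right) = \left(-84\right) 88 = -7392$)
$O + U = -7392 + \frac{152}{3} = - \frac{22024}{3}$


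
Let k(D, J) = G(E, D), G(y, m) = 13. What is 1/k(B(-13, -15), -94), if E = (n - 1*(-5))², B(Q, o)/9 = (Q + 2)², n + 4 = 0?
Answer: 1/13 ≈ 0.076923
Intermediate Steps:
n = -4 (n = -4 + 0 = -4)
B(Q, o) = 9*(2 + Q)² (B(Q, o) = 9*(Q + 2)² = 9*(2 + Q)²)
E = 1 (E = (-4 - 1*(-5))² = (-4 + 5)² = 1² = 1)
k(D, J) = 13
1/k(B(-13, -15), -94) = 1/13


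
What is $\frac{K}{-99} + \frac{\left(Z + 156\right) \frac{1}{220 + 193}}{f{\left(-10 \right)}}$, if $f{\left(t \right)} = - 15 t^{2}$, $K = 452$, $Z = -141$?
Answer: $- \frac{18667699}{4088700} \approx -4.5657$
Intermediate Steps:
$\frac{K}{-99} + \frac{\left(Z + 156\right) \frac{1}{220 + 193}}{f{\left(-10 \right)}} = \frac{452}{-99} + \frac{\left(-141 + 156\right) \frac{1}{220 + 193}}{\left(-15\right) \left(-10\right)^{2}} = 452 \left(- \frac{1}{99}\right) + \frac{15 \cdot \frac{1}{413}}{\left(-15\right) 100} = - \frac{452}{99} + \frac{15 \cdot \frac{1}{413}}{-1500} = - \frac{452}{99} + \frac{15}{413} \left(- \frac{1}{1500}\right) = - \frac{452}{99} - \frac{1}{41300} = - \frac{18667699}{4088700}$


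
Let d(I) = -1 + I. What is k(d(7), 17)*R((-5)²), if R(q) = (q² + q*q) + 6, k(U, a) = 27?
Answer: 33912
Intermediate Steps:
R(q) = 6 + 2*q² (R(q) = (q² + q²) + 6 = 2*q² + 6 = 6 + 2*q²)
k(d(7), 17)*R((-5)²) = 27*(6 + 2*((-5)²)²) = 27*(6 + 2*25²) = 27*(6 + 2*625) = 27*(6 + 1250) = 27*1256 = 33912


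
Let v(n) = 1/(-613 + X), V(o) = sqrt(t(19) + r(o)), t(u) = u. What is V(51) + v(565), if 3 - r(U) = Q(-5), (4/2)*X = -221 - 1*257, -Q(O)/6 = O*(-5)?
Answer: -1/852 + 2*sqrt(43) ≈ 13.114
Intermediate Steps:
Q(O) = 30*O (Q(O) = -6*O*(-5) = -(-30)*O = 30*O)
X = -239 (X = (-221 - 1*257)/2 = (-221 - 257)/2 = (1/2)*(-478) = -239)
r(U) = 153 (r(U) = 3 - 30*(-5) = 3 - 1*(-150) = 3 + 150 = 153)
V(o) = 2*sqrt(43) (V(o) = sqrt(19 + 153) = sqrt(172) = 2*sqrt(43))
v(n) = -1/852 (v(n) = 1/(-613 - 239) = 1/(-852) = -1/852)
V(51) + v(565) = 2*sqrt(43) - 1/852 = -1/852 + 2*sqrt(43)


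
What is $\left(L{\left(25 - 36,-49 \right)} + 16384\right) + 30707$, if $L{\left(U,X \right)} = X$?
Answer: $47042$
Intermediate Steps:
$\left(L{\left(25 - 36,-49 \right)} + 16384\right) + 30707 = \left(-49 + 16384\right) + 30707 = 16335 + 30707 = 47042$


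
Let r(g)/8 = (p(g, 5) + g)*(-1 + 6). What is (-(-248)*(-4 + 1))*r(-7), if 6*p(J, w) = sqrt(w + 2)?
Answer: 208320 - 4960*sqrt(7) ≈ 1.9520e+5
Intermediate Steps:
p(J, w) = sqrt(2 + w)/6 (p(J, w) = sqrt(w + 2)/6 = sqrt(2 + w)/6)
r(g) = 40*g + 20*sqrt(7)/3 (r(g) = 8*((sqrt(2 + 5)/6 + g)*(-1 + 6)) = 8*((sqrt(7)/6 + g)*5) = 8*((g + sqrt(7)/6)*5) = 8*(5*g + 5*sqrt(7)/6) = 40*g + 20*sqrt(7)/3)
(-(-248)*(-4 + 1))*r(-7) = (-(-248)*(-4 + 1))*(40*(-7) + 20*sqrt(7)/3) = (-(-248)*(-3))*(-280 + 20*sqrt(7)/3) = (-62*12)*(-280 + 20*sqrt(7)/3) = -744*(-280 + 20*sqrt(7)/3) = 208320 - 4960*sqrt(7)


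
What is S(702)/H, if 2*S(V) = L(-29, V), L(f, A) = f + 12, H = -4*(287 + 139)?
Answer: 17/3408 ≈ 0.0049883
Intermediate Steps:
H = -1704 (H = -4*426 = -1704)
L(f, A) = 12 + f
S(V) = -17/2 (S(V) = (12 - 29)/2 = (1/2)*(-17) = -17/2)
S(702)/H = -17/2/(-1704) = -17/2*(-1/1704) = 17/3408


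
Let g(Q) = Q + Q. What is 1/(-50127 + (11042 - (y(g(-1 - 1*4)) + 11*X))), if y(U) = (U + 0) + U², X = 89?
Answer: -1/40154 ≈ -2.4904e-5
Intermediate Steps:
g(Q) = 2*Q
y(U) = U + U²
1/(-50127 + (11042 - (y(g(-1 - 1*4)) + 11*X))) = 1/(-50127 + (11042 - ((2*(-1 - 1*4))*(1 + 2*(-1 - 1*4)) + 11*89))) = 1/(-50127 + (11042 - ((2*(-1 - 4))*(1 + 2*(-1 - 4)) + 979))) = 1/(-50127 + (11042 - ((2*(-5))*(1 + 2*(-5)) + 979))) = 1/(-50127 + (11042 - (-10*(1 - 10) + 979))) = 1/(-50127 + (11042 - (-10*(-9) + 979))) = 1/(-50127 + (11042 - (90 + 979))) = 1/(-50127 + (11042 - 1*1069)) = 1/(-50127 + (11042 - 1069)) = 1/(-50127 + 9973) = 1/(-40154) = -1/40154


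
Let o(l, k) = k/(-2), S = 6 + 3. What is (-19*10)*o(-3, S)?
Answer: 855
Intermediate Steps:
S = 9
o(l, k) = -k/2 (o(l, k) = k*(-½) = -k/2)
(-19*10)*o(-3, S) = (-19*10)*(-½*9) = -190*(-9/2) = 855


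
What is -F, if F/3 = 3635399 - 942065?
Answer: -8080002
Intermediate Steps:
F = 8080002 (F = 3*(3635399 - 942065) = 3*2693334 = 8080002)
-F = -1*8080002 = -8080002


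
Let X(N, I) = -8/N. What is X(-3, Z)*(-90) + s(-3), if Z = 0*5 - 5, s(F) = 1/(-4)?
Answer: -961/4 ≈ -240.25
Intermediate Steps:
s(F) = -¼
Z = -5 (Z = 0 - 5 = -5)
X(-3, Z)*(-90) + s(-3) = -8/(-3)*(-90) - ¼ = -8*(-⅓)*(-90) - ¼ = (8/3)*(-90) - ¼ = -240 - ¼ = -961/4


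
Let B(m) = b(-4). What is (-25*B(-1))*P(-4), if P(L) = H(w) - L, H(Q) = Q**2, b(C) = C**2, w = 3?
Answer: -5200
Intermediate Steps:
B(m) = 16 (B(m) = (-4)**2 = 16)
P(L) = 9 - L (P(L) = 3**2 - L = 9 - L)
(-25*B(-1))*P(-4) = (-25*16)*(9 - 1*(-4)) = -400*(9 + 4) = -400*13 = -5200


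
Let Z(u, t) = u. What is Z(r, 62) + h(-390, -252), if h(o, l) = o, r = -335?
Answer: -725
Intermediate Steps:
Z(r, 62) + h(-390, -252) = -335 - 390 = -725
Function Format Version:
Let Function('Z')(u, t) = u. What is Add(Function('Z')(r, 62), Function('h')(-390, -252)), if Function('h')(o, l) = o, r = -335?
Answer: -725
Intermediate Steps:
Add(Function('Z')(r, 62), Function('h')(-390, -252)) = Add(-335, -390) = -725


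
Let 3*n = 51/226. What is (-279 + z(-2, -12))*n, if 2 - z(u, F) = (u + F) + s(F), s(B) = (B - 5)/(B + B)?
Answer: -107593/5424 ≈ -19.836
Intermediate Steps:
n = 17/226 (n = (51/226)/3 = (51*(1/226))/3 = (⅓)*(51/226) = 17/226 ≈ 0.075221)
s(B) = (-5 + B)/(2*B) (s(B) = (-5 + B)/((2*B)) = (-5 + B)*(1/(2*B)) = (-5 + B)/(2*B))
z(u, F) = 2 - F - u - (-5 + F)/(2*F) (z(u, F) = 2 - ((u + F) + (-5 + F)/(2*F)) = 2 - ((F + u) + (-5 + F)/(2*F)) = 2 - (F + u + (-5 + F)/(2*F)) = 2 + (-F - u - (-5 + F)/(2*F)) = 2 - F - u - (-5 + F)/(2*F))
(-279 + z(-2, -12))*n = (-279 + (3/2 - 1*(-12) - 1*(-2) + (5/2)/(-12)))*(17/226) = (-279 + (3/2 + 12 + 2 + (5/2)*(-1/12)))*(17/226) = (-279 + (3/2 + 12 + 2 - 5/24))*(17/226) = (-279 + 367/24)*(17/226) = -6329/24*17/226 = -107593/5424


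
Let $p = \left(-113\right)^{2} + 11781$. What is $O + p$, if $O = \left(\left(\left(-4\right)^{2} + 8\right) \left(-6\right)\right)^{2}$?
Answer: $45286$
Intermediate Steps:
$O = 20736$ ($O = \left(\left(16 + 8\right) \left(-6\right)\right)^{2} = \left(24 \left(-6\right)\right)^{2} = \left(-144\right)^{2} = 20736$)
$p = 24550$ ($p = 12769 + 11781 = 24550$)
$O + p = 20736 + 24550 = 45286$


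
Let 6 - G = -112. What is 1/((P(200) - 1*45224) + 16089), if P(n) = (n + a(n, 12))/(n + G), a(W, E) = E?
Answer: -3/87403 ≈ -3.4324e-5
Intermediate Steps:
G = 118 (G = 6 - 1*(-112) = 6 + 112 = 118)
P(n) = (12 + n)/(118 + n) (P(n) = (n + 12)/(n + 118) = (12 + n)/(118 + n))
1/((P(200) - 1*45224) + 16089) = 1/(((12 + 200)/(118 + 200) - 1*45224) + 16089) = 1/((212/318 - 45224) + 16089) = 1/(((1/318)*212 - 45224) + 16089) = 1/((⅔ - 45224) + 16089) = 1/(-135670/3 + 16089) = 1/(-87403/3) = -3/87403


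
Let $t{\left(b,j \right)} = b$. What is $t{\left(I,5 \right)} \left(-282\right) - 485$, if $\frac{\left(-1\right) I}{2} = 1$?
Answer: $79$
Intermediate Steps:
$I = -2$ ($I = \left(-2\right) 1 = -2$)
$t{\left(I,5 \right)} \left(-282\right) - 485 = \left(-2\right) \left(-282\right) - 485 = 564 - 485 = 79$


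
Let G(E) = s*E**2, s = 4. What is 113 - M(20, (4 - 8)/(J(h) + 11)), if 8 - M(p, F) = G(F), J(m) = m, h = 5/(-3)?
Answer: 5181/49 ≈ 105.73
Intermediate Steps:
h = -5/3 (h = 5*(-1/3) = -5/3 ≈ -1.6667)
G(E) = 4*E**2
M(p, F) = 8 - 4*F**2
113 - M(20, (4 - 8)/(J(h) + 11)) = 113 - (8 - 4*(4 - 8)**2/(-5/3 + 11)**2) = 113 - (8 - 4*(-4/28/3)**2) = 113 - (8 - 4*(-4*3/28)**2) = 113 - (8 - 4*(-3/7)**2) = 113 - (8 - 4*9/49) = 113 - (8 - 36/49) = 113 - 1*356/49 = 113 - 356/49 = 5181/49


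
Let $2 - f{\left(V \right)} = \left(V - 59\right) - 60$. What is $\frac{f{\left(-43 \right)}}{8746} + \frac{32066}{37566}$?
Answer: $\frac{71652515}{82138059} \approx 0.87234$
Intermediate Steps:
$f{\left(V \right)} = 121 - V$ ($f{\left(V \right)} = 2 - \left(\left(V - 59\right) - 60\right) = 2 - \left(\left(-59 + V\right) - 60\right) = 2 - \left(-119 + V\right) = 121 - V$)
$\frac{f{\left(-43 \right)}}{8746} + \frac{32066}{37566} = \frac{121 - -43}{8746} + \frac{32066}{37566} = \left(121 + 43\right) \frac{1}{8746} + 32066 \cdot \frac{1}{37566} = 164 \cdot \frac{1}{8746} + \frac{16033}{18783} = \frac{82}{4373} + \frac{16033}{18783} = \frac{71652515}{82138059}$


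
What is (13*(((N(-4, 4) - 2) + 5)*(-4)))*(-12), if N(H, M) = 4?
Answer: 4368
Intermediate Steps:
(13*(((N(-4, 4) - 2) + 5)*(-4)))*(-12) = (13*(((4 - 2) + 5)*(-4)))*(-12) = (13*((2 + 5)*(-4)))*(-12) = (13*(7*(-4)))*(-12) = (13*(-28))*(-12) = -364*(-12) = 4368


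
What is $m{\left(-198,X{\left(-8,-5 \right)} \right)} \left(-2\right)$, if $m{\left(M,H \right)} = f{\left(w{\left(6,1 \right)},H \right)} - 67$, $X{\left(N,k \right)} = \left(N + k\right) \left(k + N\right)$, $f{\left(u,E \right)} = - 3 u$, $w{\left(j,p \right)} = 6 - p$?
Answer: $164$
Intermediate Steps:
$X{\left(N,k \right)} = \left(N + k\right)^{2}$ ($X{\left(N,k \right)} = \left(N + k\right) \left(N + k\right) = \left(N + k\right)^{2}$)
$m{\left(M,H \right)} = -82$ ($m{\left(M,H \right)} = - 3 \left(6 - 1\right) - 67 = \left(-3\right) 5 - 67 = -15 - 67 = -82$)
$m{\left(-198,X{\left(-8,-5 \right)} \right)} \left(-2\right) = \left(-82\right) \left(-2\right) = 164$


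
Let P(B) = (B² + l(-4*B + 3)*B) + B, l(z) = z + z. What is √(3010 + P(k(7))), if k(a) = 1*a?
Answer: 2*√679 ≈ 52.115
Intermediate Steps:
k(a) = a
l(z) = 2*z
P(B) = B + B² + B*(6 - 8*B) (P(B) = (B² + (2*(-4*B + 3))*B) + B = (B² + (2*(3 - 4*B))*B) + B = (B² + (6 - 8*B)*B) + B = (B² + B*(6 - 8*B)) + B = B + B² + B*(6 - 8*B))
√(3010 + P(k(7))) = √(3010 + 7*7*(1 - 1*7)) = √(3010 + 7*7*(1 - 7)) = √(3010 + 7*7*(-6)) = √(3010 - 294) = √2716 = 2*√679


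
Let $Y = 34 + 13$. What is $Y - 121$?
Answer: $-74$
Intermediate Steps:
$Y = 47$
$Y - 121 = 47 - 121 = -74$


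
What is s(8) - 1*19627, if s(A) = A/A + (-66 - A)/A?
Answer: -78541/4 ≈ -19635.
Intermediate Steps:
s(A) = 1 + (-66 - A)/A
s(8) - 1*19627 = -66/8 - 1*19627 = -66*⅛ - 19627 = -33/4 - 19627 = -78541/4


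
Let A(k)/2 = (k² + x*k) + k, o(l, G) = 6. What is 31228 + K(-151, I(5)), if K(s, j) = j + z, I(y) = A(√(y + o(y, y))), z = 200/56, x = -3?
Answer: 218775/7 - 4*√11 ≈ 31240.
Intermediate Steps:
A(k) = -4*k + 2*k² (A(k) = 2*((k² - 3*k) + k) = 2*(k² - 2*k) = -4*k + 2*k²)
z = 25/7 (z = 200*(1/56) = 25/7 ≈ 3.5714)
I(y) = 2*√(6 + y)*(-2 + √(6 + y)) (I(y) = 2*√(y + 6)*(-2 + √(y + 6)) = 2*√(6 + y)*(-2 + √(6 + y)))
K(s, j) = 25/7 + j (K(s, j) = j + 25/7 = 25/7 + j)
31228 + K(-151, I(5)) = 31228 + (25/7 + (12 - 4*√(6 + 5) + 2*5)) = 31228 + (25/7 + (12 - 4*√11 + 10)) = 31228 + (25/7 + (22 - 4*√11)) = 31228 + (179/7 - 4*√11) = 218775/7 - 4*√11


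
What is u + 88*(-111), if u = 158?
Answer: -9610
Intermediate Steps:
u + 88*(-111) = 158 + 88*(-111) = 158 - 9768 = -9610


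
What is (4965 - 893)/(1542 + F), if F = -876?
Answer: 2036/333 ≈ 6.1141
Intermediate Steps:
(4965 - 893)/(1542 + F) = (4965 - 893)/(1542 - 876) = 4072/666 = 4072*(1/666) = 2036/333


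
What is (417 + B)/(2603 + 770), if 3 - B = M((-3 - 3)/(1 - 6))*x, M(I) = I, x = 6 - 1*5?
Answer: 2094/16865 ≈ 0.12416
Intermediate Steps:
x = 1 (x = 6 - 5 = 1)
B = 9/5 (B = 3 - (-3 - 3)/(1 - 6) = 3 - (-6/(-5)) = 3 - (-6*(-1/5)) = 3 - 6/5 = 9/5 ≈ 1.8000)
(417 + B)/(2603 + 770) = (417 + 9/5)/(2603 + 770) = (2094/5)/3373 = (2094/5)*(1/3373) = 2094/16865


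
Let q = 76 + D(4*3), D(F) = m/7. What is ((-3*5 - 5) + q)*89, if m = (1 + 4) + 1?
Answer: 35422/7 ≈ 5060.3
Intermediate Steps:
m = 6 (m = 5 + 1 = 6)
D(F) = 6/7
q = 538/7 (q = 76 + 6/7 = 538/7 ≈ 76.857)
((-3*5 - 5) + q)*89 = ((-3*5 - 5) + 538/7)*89 = ((-15 - 5) + 538/7)*89 = (-20 + 538/7)*89 = (398/7)*89 = 35422/7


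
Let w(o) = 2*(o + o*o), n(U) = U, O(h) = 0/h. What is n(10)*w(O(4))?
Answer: 0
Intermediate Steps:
O(h) = 0
w(o) = 2*o + 2*o² (w(o) = 2*(o + o²) = 2*o + 2*o²)
n(10)*w(O(4)) = 10*(2*0*(1 + 0)) = 10*(2*0*1) = 10*0 = 0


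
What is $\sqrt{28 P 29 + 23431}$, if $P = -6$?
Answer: $\sqrt{18559} \approx 136.23$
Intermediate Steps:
$\sqrt{28 P 29 + 23431} = \sqrt{28 \left(-6\right) 29 + 23431} = \sqrt{\left(-168\right) 29 + 23431} = \sqrt{-4872 + 23431} = \sqrt{18559}$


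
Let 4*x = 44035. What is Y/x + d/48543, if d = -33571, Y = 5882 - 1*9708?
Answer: -2221201057/2137591005 ≈ -1.0391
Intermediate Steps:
Y = -3826 (Y = 5882 - 9708 = -3826)
x = 44035/4 (x = (¼)*44035 = 44035/4 ≈ 11009.)
Y/x + d/48543 = -3826/44035/4 - 33571/48543 = -3826*4/44035 - 33571*1/48543 = -15304/44035 - 33571/48543 = -2221201057/2137591005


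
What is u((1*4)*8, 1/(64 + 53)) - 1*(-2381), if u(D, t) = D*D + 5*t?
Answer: 398390/117 ≈ 3405.0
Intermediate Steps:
u(D, t) = D² + 5*t
u((1*4)*8, 1/(64 + 53)) - 1*(-2381) = (((1*4)*8)² + 5/(64 + 53)) - 1*(-2381) = ((4*8)² + 5/117) + 2381 = (32² + 5*(1/117)) + 2381 = (1024 + 5/117) + 2381 = 119813/117 + 2381 = 398390/117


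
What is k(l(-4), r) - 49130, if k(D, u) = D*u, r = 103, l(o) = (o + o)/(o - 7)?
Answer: -539606/11 ≈ -49055.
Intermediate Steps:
l(o) = 2*o/(-7 + o) (l(o) = (2*o)/(-7 + o) = 2*o/(-7 + o))
k(l(-4), r) - 49130 = (2*(-4)/(-7 - 4))*103 - 49130 = (2*(-4)/(-11))*103 - 49130 = (2*(-4)*(-1/11))*103 - 49130 = (8/11)*103 - 49130 = 824/11 - 49130 = -539606/11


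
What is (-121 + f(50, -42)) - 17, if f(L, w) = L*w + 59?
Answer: -2179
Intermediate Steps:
f(L, w) = 59 + L*w
(-121 + f(50, -42)) - 17 = (-121 + (59 + 50*(-42))) - 17 = (-121 + (59 - 2100)) - 17 = (-121 - 2041) - 17 = -2162 - 17 = -2179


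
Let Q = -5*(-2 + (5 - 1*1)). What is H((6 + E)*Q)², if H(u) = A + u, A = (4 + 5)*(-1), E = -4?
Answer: 841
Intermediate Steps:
Q = -10 (Q = -5*(-2 + (5 - 1)) = -5*(-2 + 4) = -5*2 = -10)
A = -9 (A = 9*(-1) = -9)
H(u) = -9 + u
H((6 + E)*Q)² = (-9 + (6 - 4)*(-10))² = (-9 + 2*(-10))² = (-9 - 20)² = (-29)² = 841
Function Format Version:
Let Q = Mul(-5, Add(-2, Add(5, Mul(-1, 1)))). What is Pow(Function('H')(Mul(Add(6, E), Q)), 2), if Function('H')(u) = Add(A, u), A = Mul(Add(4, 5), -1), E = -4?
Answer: 841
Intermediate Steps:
Q = -10 (Q = Mul(-5, Add(-2, Add(5, -1))) = Mul(-5, Add(-2, 4)) = Mul(-5, 2) = -10)
A = -9 (A = Mul(9, -1) = -9)
Function('H')(u) = Add(-9, u)
Pow(Function('H')(Mul(Add(6, E), Q)), 2) = Pow(Add(-9, Mul(Add(6, -4), -10)), 2) = Pow(Add(-9, Mul(2, -10)), 2) = Pow(Add(-9, -20), 2) = Pow(-29, 2) = 841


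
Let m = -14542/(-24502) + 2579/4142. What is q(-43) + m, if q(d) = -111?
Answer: -5570832451/50743642 ≈ -109.78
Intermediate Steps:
m = 61711811/50743642 (m = -14542*(-1/24502) + 2579*(1/4142) = 7271/12251 + 2579/4142 = 61711811/50743642 ≈ 1.2161)
q(-43) + m = -111 + 61711811/50743642 = -5570832451/50743642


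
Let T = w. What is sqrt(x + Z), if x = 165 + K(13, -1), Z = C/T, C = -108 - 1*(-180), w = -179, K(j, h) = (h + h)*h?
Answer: sqrt(5337959)/179 ≈ 12.907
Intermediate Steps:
K(j, h) = 2*h**2 (K(j, h) = (2*h)*h = 2*h**2)
C = 72 (C = -108 + 180 = 72)
T = -179
Z = -72/179 (Z = 72/(-179) = 72*(-1/179) = -72/179 ≈ -0.40223)
x = 167 (x = 165 + 2*(-1)**2 = 165 + 2*1 = 165 + 2 = 167)
sqrt(x + Z) = sqrt(167 - 72/179) = sqrt(29821/179) = sqrt(5337959)/179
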